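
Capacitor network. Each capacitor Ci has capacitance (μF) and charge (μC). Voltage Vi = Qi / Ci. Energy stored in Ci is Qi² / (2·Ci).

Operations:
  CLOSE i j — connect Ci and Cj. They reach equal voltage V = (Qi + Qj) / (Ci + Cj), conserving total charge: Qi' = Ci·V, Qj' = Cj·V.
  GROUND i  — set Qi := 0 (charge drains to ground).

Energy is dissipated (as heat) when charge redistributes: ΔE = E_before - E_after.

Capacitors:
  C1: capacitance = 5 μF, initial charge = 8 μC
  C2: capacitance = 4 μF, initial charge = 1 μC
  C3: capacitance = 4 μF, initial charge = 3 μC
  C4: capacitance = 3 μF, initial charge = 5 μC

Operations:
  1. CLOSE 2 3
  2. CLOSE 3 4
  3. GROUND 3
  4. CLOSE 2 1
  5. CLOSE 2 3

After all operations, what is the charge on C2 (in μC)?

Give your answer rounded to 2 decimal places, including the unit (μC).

Answer: 2.22 μC

Derivation:
Initial: C1(5μF, Q=8μC, V=1.60V), C2(4μF, Q=1μC, V=0.25V), C3(4μF, Q=3μC, V=0.75V), C4(3μF, Q=5μC, V=1.67V)
Op 1: CLOSE 2-3: Q_total=4.00, C_total=8.00, V=0.50; Q2=2.00, Q3=2.00; dissipated=0.250
Op 2: CLOSE 3-4: Q_total=7.00, C_total=7.00, V=1.00; Q3=4.00, Q4=3.00; dissipated=1.167
Op 3: GROUND 3: Q3=0; energy lost=2.000
Op 4: CLOSE 2-1: Q_total=10.00, C_total=9.00, V=1.11; Q2=4.44, Q1=5.56; dissipated=1.344
Op 5: CLOSE 2-3: Q_total=4.44, C_total=8.00, V=0.56; Q2=2.22, Q3=2.22; dissipated=1.235
Final charges: Q1=5.56, Q2=2.22, Q3=2.22, Q4=3.00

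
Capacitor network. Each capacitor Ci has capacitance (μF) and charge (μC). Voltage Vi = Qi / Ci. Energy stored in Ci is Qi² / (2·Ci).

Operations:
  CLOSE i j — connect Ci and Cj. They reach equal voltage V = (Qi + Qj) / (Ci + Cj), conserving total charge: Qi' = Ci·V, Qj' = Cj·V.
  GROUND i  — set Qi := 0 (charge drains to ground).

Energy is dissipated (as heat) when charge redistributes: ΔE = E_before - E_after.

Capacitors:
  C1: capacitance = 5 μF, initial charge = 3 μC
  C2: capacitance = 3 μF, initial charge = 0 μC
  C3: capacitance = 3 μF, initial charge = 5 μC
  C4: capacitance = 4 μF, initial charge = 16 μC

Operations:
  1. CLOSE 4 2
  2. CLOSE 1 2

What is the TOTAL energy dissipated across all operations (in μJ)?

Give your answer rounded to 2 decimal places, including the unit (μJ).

Initial: C1(5μF, Q=3μC, V=0.60V), C2(3μF, Q=0μC, V=0.00V), C3(3μF, Q=5μC, V=1.67V), C4(4μF, Q=16μC, V=4.00V)
Op 1: CLOSE 4-2: Q_total=16.00, C_total=7.00, V=2.29; Q4=9.14, Q2=6.86; dissipated=13.714
Op 2: CLOSE 1-2: Q_total=9.86, C_total=8.00, V=1.23; Q1=6.16, Q2=3.70; dissipated=2.664
Total dissipated: 16.378 μJ

Answer: 16.38 μJ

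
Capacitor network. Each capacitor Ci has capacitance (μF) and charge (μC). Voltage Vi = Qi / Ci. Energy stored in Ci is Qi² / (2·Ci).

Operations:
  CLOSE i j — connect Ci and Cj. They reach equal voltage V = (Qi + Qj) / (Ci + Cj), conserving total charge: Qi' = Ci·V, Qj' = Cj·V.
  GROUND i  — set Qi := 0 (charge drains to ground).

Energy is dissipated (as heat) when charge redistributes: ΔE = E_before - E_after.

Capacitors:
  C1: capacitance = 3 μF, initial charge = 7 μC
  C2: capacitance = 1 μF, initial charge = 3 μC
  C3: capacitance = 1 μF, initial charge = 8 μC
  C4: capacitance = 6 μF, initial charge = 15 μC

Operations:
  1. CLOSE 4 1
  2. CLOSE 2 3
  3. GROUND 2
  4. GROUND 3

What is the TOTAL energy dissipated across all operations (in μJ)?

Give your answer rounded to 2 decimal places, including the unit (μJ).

Initial: C1(3μF, Q=7μC, V=2.33V), C2(1μF, Q=3μC, V=3.00V), C3(1μF, Q=8μC, V=8.00V), C4(6μF, Q=15μC, V=2.50V)
Op 1: CLOSE 4-1: Q_total=22.00, C_total=9.00, V=2.44; Q4=14.67, Q1=7.33; dissipated=0.028
Op 2: CLOSE 2-3: Q_total=11.00, C_total=2.00, V=5.50; Q2=5.50, Q3=5.50; dissipated=6.250
Op 3: GROUND 2: Q2=0; energy lost=15.125
Op 4: GROUND 3: Q3=0; energy lost=15.125
Total dissipated: 36.528 μJ

Answer: 36.53 μJ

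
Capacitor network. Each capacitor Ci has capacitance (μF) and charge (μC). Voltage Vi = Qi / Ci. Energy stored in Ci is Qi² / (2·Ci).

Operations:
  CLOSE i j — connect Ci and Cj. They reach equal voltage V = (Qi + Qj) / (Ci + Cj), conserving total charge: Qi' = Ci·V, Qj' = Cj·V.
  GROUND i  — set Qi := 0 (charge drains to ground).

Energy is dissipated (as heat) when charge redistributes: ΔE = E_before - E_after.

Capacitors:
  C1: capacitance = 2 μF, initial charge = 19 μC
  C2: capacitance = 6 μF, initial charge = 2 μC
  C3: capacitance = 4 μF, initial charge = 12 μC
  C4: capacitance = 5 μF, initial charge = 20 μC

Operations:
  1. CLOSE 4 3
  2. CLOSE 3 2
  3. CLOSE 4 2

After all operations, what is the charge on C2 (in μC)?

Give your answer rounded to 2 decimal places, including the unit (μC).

Answer: 15.01 μC

Derivation:
Initial: C1(2μF, Q=19μC, V=9.50V), C2(6μF, Q=2μC, V=0.33V), C3(4μF, Q=12μC, V=3.00V), C4(5μF, Q=20μC, V=4.00V)
Op 1: CLOSE 4-3: Q_total=32.00, C_total=9.00, V=3.56; Q4=17.78, Q3=14.22; dissipated=1.111
Op 2: CLOSE 3-2: Q_total=16.22, C_total=10.00, V=1.62; Q3=6.49, Q2=9.73; dissipated=12.459
Op 3: CLOSE 4-2: Q_total=27.51, C_total=11.00, V=2.50; Q4=12.51, Q2=15.01; dissipated=5.097
Final charges: Q1=19.00, Q2=15.01, Q3=6.49, Q4=12.51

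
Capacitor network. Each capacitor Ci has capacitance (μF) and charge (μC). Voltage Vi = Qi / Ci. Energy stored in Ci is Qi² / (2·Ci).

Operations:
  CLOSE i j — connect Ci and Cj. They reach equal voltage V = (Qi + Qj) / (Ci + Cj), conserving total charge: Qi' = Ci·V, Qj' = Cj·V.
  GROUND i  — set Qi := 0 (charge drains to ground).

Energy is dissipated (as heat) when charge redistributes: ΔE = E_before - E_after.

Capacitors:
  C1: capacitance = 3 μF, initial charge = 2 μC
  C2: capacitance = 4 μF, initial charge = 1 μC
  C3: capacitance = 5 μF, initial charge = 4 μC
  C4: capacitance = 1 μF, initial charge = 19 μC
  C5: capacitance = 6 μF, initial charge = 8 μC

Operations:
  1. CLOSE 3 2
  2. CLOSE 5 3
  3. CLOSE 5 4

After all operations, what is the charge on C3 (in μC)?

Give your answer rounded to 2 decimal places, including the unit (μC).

Initial: C1(3μF, Q=2μC, V=0.67V), C2(4μF, Q=1μC, V=0.25V), C3(5μF, Q=4μC, V=0.80V), C4(1μF, Q=19μC, V=19.00V), C5(6μF, Q=8μC, V=1.33V)
Op 1: CLOSE 3-2: Q_total=5.00, C_total=9.00, V=0.56; Q3=2.78, Q2=2.22; dissipated=0.336
Op 2: CLOSE 5-3: Q_total=10.78, C_total=11.00, V=0.98; Q5=5.88, Q3=4.90; dissipated=0.825
Op 3: CLOSE 5-4: Q_total=24.88, C_total=7.00, V=3.55; Q5=21.32, Q4=3.55; dissipated=139.169
Final charges: Q1=2.00, Q2=2.22, Q3=4.90, Q4=3.55, Q5=21.32

Answer: 4.90 μC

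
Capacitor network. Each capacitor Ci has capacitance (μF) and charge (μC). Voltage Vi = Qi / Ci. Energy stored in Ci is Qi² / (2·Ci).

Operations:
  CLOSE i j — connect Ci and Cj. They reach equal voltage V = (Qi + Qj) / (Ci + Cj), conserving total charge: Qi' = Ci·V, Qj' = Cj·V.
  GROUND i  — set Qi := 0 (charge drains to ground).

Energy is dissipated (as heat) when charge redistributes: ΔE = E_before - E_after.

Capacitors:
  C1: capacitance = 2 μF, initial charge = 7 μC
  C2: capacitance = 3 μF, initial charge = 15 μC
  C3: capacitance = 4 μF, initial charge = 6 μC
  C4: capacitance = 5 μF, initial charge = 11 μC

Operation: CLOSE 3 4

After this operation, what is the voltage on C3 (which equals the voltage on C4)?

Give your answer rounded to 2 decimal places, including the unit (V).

Answer: 1.89 V

Derivation:
Initial: C1(2μF, Q=7μC, V=3.50V), C2(3μF, Q=15μC, V=5.00V), C3(4μF, Q=6μC, V=1.50V), C4(5μF, Q=11μC, V=2.20V)
Op 1: CLOSE 3-4: Q_total=17.00, C_total=9.00, V=1.89; Q3=7.56, Q4=9.44; dissipated=0.544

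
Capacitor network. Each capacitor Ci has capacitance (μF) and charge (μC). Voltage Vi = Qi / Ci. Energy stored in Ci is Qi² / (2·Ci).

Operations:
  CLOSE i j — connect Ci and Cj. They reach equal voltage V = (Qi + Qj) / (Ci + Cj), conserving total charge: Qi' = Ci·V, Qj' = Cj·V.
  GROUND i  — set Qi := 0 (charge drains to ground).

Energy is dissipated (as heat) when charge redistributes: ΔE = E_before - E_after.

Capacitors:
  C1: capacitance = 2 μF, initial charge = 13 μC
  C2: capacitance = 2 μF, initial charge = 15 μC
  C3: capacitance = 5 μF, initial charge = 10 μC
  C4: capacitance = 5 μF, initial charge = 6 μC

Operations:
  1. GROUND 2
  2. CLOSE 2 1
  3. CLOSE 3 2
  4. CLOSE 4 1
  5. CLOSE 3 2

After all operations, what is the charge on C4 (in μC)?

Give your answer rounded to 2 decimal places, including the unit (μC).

Answer: 8.93 μC

Derivation:
Initial: C1(2μF, Q=13μC, V=6.50V), C2(2μF, Q=15μC, V=7.50V), C3(5μF, Q=10μC, V=2.00V), C4(5μF, Q=6μC, V=1.20V)
Op 1: GROUND 2: Q2=0; energy lost=56.250
Op 2: CLOSE 2-1: Q_total=13.00, C_total=4.00, V=3.25; Q2=6.50, Q1=6.50; dissipated=21.125
Op 3: CLOSE 3-2: Q_total=16.50, C_total=7.00, V=2.36; Q3=11.79, Q2=4.71; dissipated=1.116
Op 4: CLOSE 4-1: Q_total=12.50, C_total=7.00, V=1.79; Q4=8.93, Q1=3.57; dissipated=3.002
Op 5: CLOSE 3-2: Q_total=16.50, C_total=7.00, V=2.36; Q3=11.79, Q2=4.71; dissipated=0.000
Final charges: Q1=3.57, Q2=4.71, Q3=11.79, Q4=8.93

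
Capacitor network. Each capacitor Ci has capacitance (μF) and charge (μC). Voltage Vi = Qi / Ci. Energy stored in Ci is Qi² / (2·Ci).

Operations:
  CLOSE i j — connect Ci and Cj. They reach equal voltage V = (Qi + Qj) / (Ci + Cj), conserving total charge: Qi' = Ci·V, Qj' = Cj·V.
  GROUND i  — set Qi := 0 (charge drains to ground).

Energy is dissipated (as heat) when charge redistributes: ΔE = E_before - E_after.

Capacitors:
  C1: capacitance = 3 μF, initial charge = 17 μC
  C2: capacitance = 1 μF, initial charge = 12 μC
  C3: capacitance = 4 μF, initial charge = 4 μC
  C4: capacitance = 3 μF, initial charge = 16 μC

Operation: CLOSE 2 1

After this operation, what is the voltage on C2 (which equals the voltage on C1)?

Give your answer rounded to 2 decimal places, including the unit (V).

Answer: 7.25 V

Derivation:
Initial: C1(3μF, Q=17μC, V=5.67V), C2(1μF, Q=12μC, V=12.00V), C3(4μF, Q=4μC, V=1.00V), C4(3μF, Q=16μC, V=5.33V)
Op 1: CLOSE 2-1: Q_total=29.00, C_total=4.00, V=7.25; Q2=7.25, Q1=21.75; dissipated=15.042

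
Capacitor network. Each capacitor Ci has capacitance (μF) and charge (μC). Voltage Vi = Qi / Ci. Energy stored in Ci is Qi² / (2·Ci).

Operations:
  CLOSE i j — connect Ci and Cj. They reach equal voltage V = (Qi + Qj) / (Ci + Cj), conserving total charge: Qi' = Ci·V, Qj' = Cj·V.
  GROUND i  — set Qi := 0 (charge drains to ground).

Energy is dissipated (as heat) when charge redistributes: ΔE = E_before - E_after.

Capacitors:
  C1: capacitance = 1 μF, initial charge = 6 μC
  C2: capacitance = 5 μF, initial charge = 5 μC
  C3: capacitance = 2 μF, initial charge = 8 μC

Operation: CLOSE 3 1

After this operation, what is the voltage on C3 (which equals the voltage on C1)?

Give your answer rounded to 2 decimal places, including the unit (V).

Initial: C1(1μF, Q=6μC, V=6.00V), C2(5μF, Q=5μC, V=1.00V), C3(2μF, Q=8μC, V=4.00V)
Op 1: CLOSE 3-1: Q_total=14.00, C_total=3.00, V=4.67; Q3=9.33, Q1=4.67; dissipated=1.333

Answer: 4.67 V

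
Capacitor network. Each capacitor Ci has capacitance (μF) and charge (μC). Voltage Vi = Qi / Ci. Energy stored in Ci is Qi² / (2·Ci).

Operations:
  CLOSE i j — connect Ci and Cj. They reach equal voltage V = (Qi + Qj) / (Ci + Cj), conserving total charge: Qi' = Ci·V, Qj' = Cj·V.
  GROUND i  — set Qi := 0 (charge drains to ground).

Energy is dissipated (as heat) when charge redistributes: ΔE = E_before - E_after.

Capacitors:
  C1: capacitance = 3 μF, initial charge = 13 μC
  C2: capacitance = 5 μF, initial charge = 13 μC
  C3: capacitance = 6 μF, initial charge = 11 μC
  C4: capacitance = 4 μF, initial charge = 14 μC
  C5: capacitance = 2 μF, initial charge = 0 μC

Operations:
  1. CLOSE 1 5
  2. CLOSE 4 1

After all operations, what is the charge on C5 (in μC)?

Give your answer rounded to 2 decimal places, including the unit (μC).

Answer: 5.20 μC

Derivation:
Initial: C1(3μF, Q=13μC, V=4.33V), C2(5μF, Q=13μC, V=2.60V), C3(6μF, Q=11μC, V=1.83V), C4(4μF, Q=14μC, V=3.50V), C5(2μF, Q=0μC, V=0.00V)
Op 1: CLOSE 1-5: Q_total=13.00, C_total=5.00, V=2.60; Q1=7.80, Q5=5.20; dissipated=11.267
Op 2: CLOSE 4-1: Q_total=21.80, C_total=7.00, V=3.11; Q4=12.46, Q1=9.34; dissipated=0.694
Final charges: Q1=9.34, Q2=13.00, Q3=11.00, Q4=12.46, Q5=5.20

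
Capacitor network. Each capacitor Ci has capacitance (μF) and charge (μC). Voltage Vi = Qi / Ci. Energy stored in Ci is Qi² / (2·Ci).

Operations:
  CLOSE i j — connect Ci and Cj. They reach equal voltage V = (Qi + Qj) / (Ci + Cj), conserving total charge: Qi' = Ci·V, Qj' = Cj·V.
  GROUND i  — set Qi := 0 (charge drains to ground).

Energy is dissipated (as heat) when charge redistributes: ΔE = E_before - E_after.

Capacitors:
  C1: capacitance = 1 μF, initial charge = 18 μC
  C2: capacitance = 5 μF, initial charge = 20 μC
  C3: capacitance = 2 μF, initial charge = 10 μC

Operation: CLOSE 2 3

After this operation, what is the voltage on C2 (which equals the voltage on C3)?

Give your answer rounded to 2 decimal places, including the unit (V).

Initial: C1(1μF, Q=18μC, V=18.00V), C2(5μF, Q=20μC, V=4.00V), C3(2μF, Q=10μC, V=5.00V)
Op 1: CLOSE 2-3: Q_total=30.00, C_total=7.00, V=4.29; Q2=21.43, Q3=8.57; dissipated=0.714

Answer: 4.29 V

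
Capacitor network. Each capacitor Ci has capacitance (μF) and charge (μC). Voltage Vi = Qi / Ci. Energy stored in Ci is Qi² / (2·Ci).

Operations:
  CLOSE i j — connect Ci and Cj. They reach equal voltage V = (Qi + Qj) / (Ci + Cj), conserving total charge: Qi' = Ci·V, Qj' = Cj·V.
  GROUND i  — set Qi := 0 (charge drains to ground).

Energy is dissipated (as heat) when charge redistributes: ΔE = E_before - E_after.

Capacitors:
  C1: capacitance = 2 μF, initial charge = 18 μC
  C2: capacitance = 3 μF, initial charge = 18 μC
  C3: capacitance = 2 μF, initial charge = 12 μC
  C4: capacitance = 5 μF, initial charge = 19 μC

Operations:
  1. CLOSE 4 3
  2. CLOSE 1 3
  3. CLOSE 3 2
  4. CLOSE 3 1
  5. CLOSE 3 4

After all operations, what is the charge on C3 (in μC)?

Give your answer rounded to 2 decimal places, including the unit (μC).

Initial: C1(2μF, Q=18μC, V=9.00V), C2(3μF, Q=18μC, V=6.00V), C3(2μF, Q=12μC, V=6.00V), C4(5μF, Q=19μC, V=3.80V)
Op 1: CLOSE 4-3: Q_total=31.00, C_total=7.00, V=4.43; Q4=22.14, Q3=8.86; dissipated=3.457
Op 2: CLOSE 1-3: Q_total=26.86, C_total=4.00, V=6.71; Q1=13.43, Q3=13.43; dissipated=10.449
Op 3: CLOSE 3-2: Q_total=31.43, C_total=5.00, V=6.29; Q3=12.57, Q2=18.86; dissipated=0.306
Op 4: CLOSE 3-1: Q_total=26.00, C_total=4.00, V=6.50; Q3=13.00, Q1=13.00; dissipated=0.092
Op 5: CLOSE 3-4: Q_total=35.14, C_total=7.00, V=5.02; Q3=10.04, Q4=25.10; dissipated=3.065
Final charges: Q1=13.00, Q2=18.86, Q3=10.04, Q4=25.10

Answer: 10.04 μC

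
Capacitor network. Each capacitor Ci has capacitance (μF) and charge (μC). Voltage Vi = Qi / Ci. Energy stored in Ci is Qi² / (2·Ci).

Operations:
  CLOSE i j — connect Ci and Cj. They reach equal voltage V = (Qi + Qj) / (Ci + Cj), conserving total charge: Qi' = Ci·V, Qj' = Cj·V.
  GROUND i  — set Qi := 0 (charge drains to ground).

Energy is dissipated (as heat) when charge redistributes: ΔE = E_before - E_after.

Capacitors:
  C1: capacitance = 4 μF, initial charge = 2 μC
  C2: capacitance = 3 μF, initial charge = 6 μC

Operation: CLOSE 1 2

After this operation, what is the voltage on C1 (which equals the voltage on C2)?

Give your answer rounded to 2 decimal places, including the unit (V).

Answer: 1.14 V

Derivation:
Initial: C1(4μF, Q=2μC, V=0.50V), C2(3μF, Q=6μC, V=2.00V)
Op 1: CLOSE 1-2: Q_total=8.00, C_total=7.00, V=1.14; Q1=4.57, Q2=3.43; dissipated=1.929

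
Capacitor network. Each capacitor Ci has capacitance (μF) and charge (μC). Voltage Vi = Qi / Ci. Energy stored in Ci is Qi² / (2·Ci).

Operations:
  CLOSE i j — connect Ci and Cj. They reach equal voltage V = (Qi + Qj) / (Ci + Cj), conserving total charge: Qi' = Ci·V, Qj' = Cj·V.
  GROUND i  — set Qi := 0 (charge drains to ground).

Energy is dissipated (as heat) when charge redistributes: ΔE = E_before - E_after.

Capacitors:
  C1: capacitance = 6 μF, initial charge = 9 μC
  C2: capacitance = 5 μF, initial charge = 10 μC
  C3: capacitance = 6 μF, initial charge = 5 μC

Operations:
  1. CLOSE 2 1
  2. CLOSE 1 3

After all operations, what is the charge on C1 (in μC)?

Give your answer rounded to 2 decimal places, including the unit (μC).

Initial: C1(6μF, Q=9μC, V=1.50V), C2(5μF, Q=10μC, V=2.00V), C3(6μF, Q=5μC, V=0.83V)
Op 1: CLOSE 2-1: Q_total=19.00, C_total=11.00, V=1.73; Q2=8.64, Q1=10.36; dissipated=0.341
Op 2: CLOSE 1-3: Q_total=15.36, C_total=12.00, V=1.28; Q1=7.68, Q3=7.68; dissipated=1.199
Final charges: Q1=7.68, Q2=8.64, Q3=7.68

Answer: 7.68 μC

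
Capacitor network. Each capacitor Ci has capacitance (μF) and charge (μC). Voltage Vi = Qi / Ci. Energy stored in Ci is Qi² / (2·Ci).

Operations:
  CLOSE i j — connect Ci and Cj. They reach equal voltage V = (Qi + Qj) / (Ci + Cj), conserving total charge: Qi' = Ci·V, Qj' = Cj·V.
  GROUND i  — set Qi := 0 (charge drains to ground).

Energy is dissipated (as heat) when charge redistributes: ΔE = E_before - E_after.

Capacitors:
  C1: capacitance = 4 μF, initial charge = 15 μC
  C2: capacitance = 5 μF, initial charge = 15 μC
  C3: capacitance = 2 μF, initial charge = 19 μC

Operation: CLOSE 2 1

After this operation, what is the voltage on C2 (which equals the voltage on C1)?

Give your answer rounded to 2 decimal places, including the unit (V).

Answer: 3.33 V

Derivation:
Initial: C1(4μF, Q=15μC, V=3.75V), C2(5μF, Q=15μC, V=3.00V), C3(2μF, Q=19μC, V=9.50V)
Op 1: CLOSE 2-1: Q_total=30.00, C_total=9.00, V=3.33; Q2=16.67, Q1=13.33; dissipated=0.625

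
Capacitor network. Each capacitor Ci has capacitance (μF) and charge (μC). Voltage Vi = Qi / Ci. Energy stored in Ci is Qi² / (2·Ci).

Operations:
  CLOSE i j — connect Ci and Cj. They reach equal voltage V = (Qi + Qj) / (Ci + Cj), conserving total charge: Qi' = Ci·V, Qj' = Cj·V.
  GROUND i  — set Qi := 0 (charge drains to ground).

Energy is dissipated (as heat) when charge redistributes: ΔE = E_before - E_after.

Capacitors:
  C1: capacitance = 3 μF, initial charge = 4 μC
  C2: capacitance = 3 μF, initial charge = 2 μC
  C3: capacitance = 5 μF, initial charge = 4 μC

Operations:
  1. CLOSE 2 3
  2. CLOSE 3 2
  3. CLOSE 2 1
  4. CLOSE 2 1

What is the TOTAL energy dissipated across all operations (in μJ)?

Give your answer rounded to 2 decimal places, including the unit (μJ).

Initial: C1(3μF, Q=4μC, V=1.33V), C2(3μF, Q=2μC, V=0.67V), C3(5μF, Q=4μC, V=0.80V)
Op 1: CLOSE 2-3: Q_total=6.00, C_total=8.00, V=0.75; Q2=2.25, Q3=3.75; dissipated=0.017
Op 2: CLOSE 3-2: Q_total=6.00, C_total=8.00, V=0.75; Q3=3.75, Q2=2.25; dissipated=0.000
Op 3: CLOSE 2-1: Q_total=6.25, C_total=6.00, V=1.04; Q2=3.12, Q1=3.12; dissipated=0.255
Op 4: CLOSE 2-1: Q_total=6.25, C_total=6.00, V=1.04; Q2=3.12, Q1=3.12; dissipated=0.000
Total dissipated: 0.272 μJ

Answer: 0.27 μJ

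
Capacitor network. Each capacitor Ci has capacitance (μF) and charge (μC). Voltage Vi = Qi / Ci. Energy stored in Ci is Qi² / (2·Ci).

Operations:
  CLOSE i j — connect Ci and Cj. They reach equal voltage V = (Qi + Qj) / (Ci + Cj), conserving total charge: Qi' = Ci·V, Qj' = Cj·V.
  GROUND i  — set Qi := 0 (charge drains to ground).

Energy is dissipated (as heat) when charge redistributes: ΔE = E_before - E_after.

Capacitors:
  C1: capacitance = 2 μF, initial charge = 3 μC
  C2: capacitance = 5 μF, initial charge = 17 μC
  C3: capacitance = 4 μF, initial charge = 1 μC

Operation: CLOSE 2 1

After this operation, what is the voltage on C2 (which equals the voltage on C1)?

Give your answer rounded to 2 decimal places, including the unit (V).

Initial: C1(2μF, Q=3μC, V=1.50V), C2(5μF, Q=17μC, V=3.40V), C3(4μF, Q=1μC, V=0.25V)
Op 1: CLOSE 2-1: Q_total=20.00, C_total=7.00, V=2.86; Q2=14.29, Q1=5.71; dissipated=2.579

Answer: 2.86 V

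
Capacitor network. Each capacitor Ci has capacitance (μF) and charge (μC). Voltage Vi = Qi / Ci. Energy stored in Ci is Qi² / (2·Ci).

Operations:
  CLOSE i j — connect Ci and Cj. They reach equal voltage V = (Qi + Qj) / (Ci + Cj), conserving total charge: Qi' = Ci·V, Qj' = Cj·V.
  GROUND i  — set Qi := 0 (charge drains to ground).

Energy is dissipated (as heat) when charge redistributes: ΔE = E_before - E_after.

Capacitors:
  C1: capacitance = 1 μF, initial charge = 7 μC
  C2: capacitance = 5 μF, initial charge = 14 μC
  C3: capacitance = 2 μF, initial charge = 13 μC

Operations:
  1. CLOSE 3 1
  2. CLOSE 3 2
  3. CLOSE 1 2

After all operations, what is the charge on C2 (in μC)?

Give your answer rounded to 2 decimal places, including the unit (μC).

Initial: C1(1μF, Q=7μC, V=7.00V), C2(5μF, Q=14μC, V=2.80V), C3(2μF, Q=13μC, V=6.50V)
Op 1: CLOSE 3-1: Q_total=20.00, C_total=3.00, V=6.67; Q3=13.33, Q1=6.67; dissipated=0.083
Op 2: CLOSE 3-2: Q_total=27.33, C_total=7.00, V=3.90; Q3=7.81, Q2=19.52; dissipated=10.679
Op 3: CLOSE 1-2: Q_total=26.19, C_total=6.00, V=4.37; Q1=4.37, Q2=21.83; dissipated=3.178
Final charges: Q1=4.37, Q2=21.83, Q3=7.81

Answer: 21.83 μC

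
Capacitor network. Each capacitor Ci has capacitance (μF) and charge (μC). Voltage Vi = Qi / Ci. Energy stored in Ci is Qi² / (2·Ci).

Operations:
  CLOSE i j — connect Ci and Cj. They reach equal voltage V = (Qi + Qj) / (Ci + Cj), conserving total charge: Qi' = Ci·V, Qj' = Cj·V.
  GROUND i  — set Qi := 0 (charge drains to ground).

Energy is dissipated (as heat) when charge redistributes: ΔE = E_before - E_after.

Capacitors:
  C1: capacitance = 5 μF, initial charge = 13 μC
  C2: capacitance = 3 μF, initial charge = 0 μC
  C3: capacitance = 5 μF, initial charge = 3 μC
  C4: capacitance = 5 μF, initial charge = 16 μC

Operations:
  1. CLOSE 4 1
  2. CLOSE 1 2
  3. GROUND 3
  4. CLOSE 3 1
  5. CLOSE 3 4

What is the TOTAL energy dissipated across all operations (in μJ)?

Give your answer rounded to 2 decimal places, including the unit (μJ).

Initial: C1(5μF, Q=13μC, V=2.60V), C2(3μF, Q=0μC, V=0.00V), C3(5μF, Q=3μC, V=0.60V), C4(5μF, Q=16μC, V=3.20V)
Op 1: CLOSE 4-1: Q_total=29.00, C_total=10.00, V=2.90; Q4=14.50, Q1=14.50; dissipated=0.450
Op 2: CLOSE 1-2: Q_total=14.50, C_total=8.00, V=1.81; Q1=9.06, Q2=5.44; dissipated=7.884
Op 3: GROUND 3: Q3=0; energy lost=0.900
Op 4: CLOSE 3-1: Q_total=9.06, C_total=10.00, V=0.91; Q3=4.53, Q1=4.53; dissipated=4.106
Op 5: CLOSE 3-4: Q_total=19.03, C_total=10.00, V=1.90; Q3=9.52, Q4=9.52; dissipated=4.969
Total dissipated: 18.310 μJ

Answer: 18.31 μJ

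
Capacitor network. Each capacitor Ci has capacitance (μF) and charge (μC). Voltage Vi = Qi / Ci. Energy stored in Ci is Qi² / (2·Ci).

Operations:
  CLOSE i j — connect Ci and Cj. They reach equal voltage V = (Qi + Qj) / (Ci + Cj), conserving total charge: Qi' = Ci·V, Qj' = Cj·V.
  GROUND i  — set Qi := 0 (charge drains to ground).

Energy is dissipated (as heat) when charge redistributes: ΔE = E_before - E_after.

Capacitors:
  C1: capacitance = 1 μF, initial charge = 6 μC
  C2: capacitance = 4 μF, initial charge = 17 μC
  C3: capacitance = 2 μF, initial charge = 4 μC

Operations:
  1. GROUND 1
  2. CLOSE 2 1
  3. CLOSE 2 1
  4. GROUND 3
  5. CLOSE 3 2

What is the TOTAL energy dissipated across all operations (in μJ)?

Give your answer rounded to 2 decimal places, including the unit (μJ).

Answer: 36.93 μJ

Derivation:
Initial: C1(1μF, Q=6μC, V=6.00V), C2(4μF, Q=17μC, V=4.25V), C3(2μF, Q=4μC, V=2.00V)
Op 1: GROUND 1: Q1=0; energy lost=18.000
Op 2: CLOSE 2-1: Q_total=17.00, C_total=5.00, V=3.40; Q2=13.60, Q1=3.40; dissipated=7.225
Op 3: CLOSE 2-1: Q_total=17.00, C_total=5.00, V=3.40; Q2=13.60, Q1=3.40; dissipated=0.000
Op 4: GROUND 3: Q3=0; energy lost=4.000
Op 5: CLOSE 3-2: Q_total=13.60, C_total=6.00, V=2.27; Q3=4.53, Q2=9.07; dissipated=7.707
Total dissipated: 36.932 μJ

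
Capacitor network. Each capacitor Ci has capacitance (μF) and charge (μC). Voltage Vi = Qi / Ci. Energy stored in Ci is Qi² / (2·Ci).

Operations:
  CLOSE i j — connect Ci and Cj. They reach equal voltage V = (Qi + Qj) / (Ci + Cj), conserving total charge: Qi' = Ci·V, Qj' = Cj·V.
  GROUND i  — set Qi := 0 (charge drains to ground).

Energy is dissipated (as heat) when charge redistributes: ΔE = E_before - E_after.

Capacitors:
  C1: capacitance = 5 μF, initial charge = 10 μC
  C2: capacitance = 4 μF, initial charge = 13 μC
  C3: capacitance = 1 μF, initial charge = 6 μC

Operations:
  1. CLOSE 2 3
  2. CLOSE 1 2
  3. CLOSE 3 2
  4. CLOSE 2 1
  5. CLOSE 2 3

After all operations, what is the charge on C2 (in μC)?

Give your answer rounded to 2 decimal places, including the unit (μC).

Initial: C1(5μF, Q=10μC, V=2.00V), C2(4μF, Q=13μC, V=3.25V), C3(1μF, Q=6μC, V=6.00V)
Op 1: CLOSE 2-3: Q_total=19.00, C_total=5.00, V=3.80; Q2=15.20, Q3=3.80; dissipated=3.025
Op 2: CLOSE 1-2: Q_total=25.20, C_total=9.00, V=2.80; Q1=14.00, Q2=11.20; dissipated=3.600
Op 3: CLOSE 3-2: Q_total=15.00, C_total=5.00, V=3.00; Q3=3.00, Q2=12.00; dissipated=0.400
Op 4: CLOSE 2-1: Q_total=26.00, C_total=9.00, V=2.89; Q2=11.56, Q1=14.44; dissipated=0.044
Op 5: CLOSE 2-3: Q_total=14.56, C_total=5.00, V=2.91; Q2=11.64, Q3=2.91; dissipated=0.005
Final charges: Q1=14.44, Q2=11.64, Q3=2.91

Answer: 11.64 μC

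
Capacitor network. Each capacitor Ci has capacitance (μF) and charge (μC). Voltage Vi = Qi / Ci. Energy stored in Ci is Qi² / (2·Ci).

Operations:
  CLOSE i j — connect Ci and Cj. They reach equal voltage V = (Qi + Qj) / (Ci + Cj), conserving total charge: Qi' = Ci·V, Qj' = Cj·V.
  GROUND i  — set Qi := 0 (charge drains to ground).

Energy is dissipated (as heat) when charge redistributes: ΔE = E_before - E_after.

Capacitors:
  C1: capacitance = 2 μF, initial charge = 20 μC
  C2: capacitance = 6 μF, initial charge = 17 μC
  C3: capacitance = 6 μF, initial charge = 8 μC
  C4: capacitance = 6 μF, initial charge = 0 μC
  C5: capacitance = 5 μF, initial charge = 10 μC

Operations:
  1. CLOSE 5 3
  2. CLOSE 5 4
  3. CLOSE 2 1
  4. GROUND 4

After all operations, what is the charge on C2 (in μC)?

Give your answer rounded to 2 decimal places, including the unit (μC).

Answer: 27.75 μC

Derivation:
Initial: C1(2μF, Q=20μC, V=10.00V), C2(6μF, Q=17μC, V=2.83V), C3(6μF, Q=8μC, V=1.33V), C4(6μF, Q=0μC, V=0.00V), C5(5μF, Q=10μC, V=2.00V)
Op 1: CLOSE 5-3: Q_total=18.00, C_total=11.00, V=1.64; Q5=8.18, Q3=9.82; dissipated=0.606
Op 2: CLOSE 5-4: Q_total=8.18, C_total=11.00, V=0.74; Q5=3.72, Q4=4.46; dissipated=3.651
Op 3: CLOSE 2-1: Q_total=37.00, C_total=8.00, V=4.62; Q2=27.75, Q1=9.25; dissipated=38.521
Op 4: GROUND 4: Q4=0; energy lost=1.660
Final charges: Q1=9.25, Q2=27.75, Q3=9.82, Q4=0.00, Q5=3.72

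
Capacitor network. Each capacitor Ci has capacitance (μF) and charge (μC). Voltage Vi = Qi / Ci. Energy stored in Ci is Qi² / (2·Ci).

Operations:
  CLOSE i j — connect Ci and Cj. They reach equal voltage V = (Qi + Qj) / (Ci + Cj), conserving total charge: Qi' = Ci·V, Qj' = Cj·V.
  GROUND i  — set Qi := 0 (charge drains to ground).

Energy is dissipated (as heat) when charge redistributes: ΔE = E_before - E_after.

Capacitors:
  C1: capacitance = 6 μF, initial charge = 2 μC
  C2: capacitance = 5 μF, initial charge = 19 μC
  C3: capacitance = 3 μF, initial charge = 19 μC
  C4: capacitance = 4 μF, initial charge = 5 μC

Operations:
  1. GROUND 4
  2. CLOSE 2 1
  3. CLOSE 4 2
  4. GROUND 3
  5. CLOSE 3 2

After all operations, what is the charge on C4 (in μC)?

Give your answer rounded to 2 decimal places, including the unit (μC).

Initial: C1(6μF, Q=2μC, V=0.33V), C2(5μF, Q=19μC, V=3.80V), C3(3μF, Q=19μC, V=6.33V), C4(4μF, Q=5μC, V=1.25V)
Op 1: GROUND 4: Q4=0; energy lost=3.125
Op 2: CLOSE 2-1: Q_total=21.00, C_total=11.00, V=1.91; Q2=9.55, Q1=11.45; dissipated=16.388
Op 3: CLOSE 4-2: Q_total=9.55, C_total=9.00, V=1.06; Q4=4.24, Q2=5.30; dissipated=4.050
Op 4: GROUND 3: Q3=0; energy lost=60.167
Op 5: CLOSE 3-2: Q_total=5.30, C_total=8.00, V=0.66; Q3=1.99, Q2=3.31; dissipated=1.055
Final charges: Q1=11.45, Q2=3.31, Q3=1.99, Q4=4.24

Answer: 4.24 μC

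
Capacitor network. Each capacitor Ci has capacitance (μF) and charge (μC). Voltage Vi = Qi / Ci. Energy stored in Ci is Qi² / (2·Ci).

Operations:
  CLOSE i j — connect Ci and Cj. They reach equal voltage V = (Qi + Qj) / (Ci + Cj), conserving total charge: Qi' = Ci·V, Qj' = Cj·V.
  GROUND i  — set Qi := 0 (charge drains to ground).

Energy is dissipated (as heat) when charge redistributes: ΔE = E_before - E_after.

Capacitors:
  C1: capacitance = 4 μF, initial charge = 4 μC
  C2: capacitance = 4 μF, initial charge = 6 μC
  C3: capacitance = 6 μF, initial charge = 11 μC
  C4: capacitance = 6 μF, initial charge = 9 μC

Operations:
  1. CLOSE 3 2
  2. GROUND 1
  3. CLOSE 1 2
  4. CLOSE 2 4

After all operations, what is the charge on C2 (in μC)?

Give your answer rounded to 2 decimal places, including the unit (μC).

Initial: C1(4μF, Q=4μC, V=1.00V), C2(4μF, Q=6μC, V=1.50V), C3(6μF, Q=11μC, V=1.83V), C4(6μF, Q=9μC, V=1.50V)
Op 1: CLOSE 3-2: Q_total=17.00, C_total=10.00, V=1.70; Q3=10.20, Q2=6.80; dissipated=0.133
Op 2: GROUND 1: Q1=0; energy lost=2.000
Op 3: CLOSE 1-2: Q_total=6.80, C_total=8.00, V=0.85; Q1=3.40, Q2=3.40; dissipated=2.890
Op 4: CLOSE 2-4: Q_total=12.40, C_total=10.00, V=1.24; Q2=4.96, Q4=7.44; dissipated=0.507
Final charges: Q1=3.40, Q2=4.96, Q3=10.20, Q4=7.44

Answer: 4.96 μC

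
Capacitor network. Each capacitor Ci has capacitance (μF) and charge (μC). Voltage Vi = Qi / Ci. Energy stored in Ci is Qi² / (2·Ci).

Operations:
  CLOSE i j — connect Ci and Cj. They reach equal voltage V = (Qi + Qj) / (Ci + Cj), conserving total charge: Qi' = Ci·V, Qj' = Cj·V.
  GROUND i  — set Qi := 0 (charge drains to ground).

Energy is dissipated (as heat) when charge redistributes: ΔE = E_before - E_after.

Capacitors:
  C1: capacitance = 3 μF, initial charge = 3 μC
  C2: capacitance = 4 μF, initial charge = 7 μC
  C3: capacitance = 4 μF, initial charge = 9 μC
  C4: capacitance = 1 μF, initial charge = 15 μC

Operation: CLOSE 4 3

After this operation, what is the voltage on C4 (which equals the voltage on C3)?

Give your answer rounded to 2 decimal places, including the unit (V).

Answer: 4.80 V

Derivation:
Initial: C1(3μF, Q=3μC, V=1.00V), C2(4μF, Q=7μC, V=1.75V), C3(4μF, Q=9μC, V=2.25V), C4(1μF, Q=15μC, V=15.00V)
Op 1: CLOSE 4-3: Q_total=24.00, C_total=5.00, V=4.80; Q4=4.80, Q3=19.20; dissipated=65.025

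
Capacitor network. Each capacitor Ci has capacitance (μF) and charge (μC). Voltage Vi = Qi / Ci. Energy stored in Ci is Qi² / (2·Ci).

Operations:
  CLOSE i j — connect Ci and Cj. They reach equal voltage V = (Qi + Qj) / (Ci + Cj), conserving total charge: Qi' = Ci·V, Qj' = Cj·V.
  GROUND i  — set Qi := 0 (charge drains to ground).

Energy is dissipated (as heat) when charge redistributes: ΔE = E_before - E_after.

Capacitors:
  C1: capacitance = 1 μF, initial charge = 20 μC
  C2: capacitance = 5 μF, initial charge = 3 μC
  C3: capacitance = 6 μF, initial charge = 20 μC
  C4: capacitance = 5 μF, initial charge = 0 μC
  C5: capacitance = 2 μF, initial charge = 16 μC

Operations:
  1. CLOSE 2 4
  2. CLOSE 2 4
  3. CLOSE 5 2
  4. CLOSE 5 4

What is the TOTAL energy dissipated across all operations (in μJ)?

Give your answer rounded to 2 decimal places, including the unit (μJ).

Initial: C1(1μF, Q=20μC, V=20.00V), C2(5μF, Q=3μC, V=0.60V), C3(6μF, Q=20μC, V=3.33V), C4(5μF, Q=0μC, V=0.00V), C5(2μF, Q=16μC, V=8.00V)
Op 1: CLOSE 2-4: Q_total=3.00, C_total=10.00, V=0.30; Q2=1.50, Q4=1.50; dissipated=0.450
Op 2: CLOSE 2-4: Q_total=3.00, C_total=10.00, V=0.30; Q2=1.50, Q4=1.50; dissipated=0.000
Op 3: CLOSE 5-2: Q_total=17.50, C_total=7.00, V=2.50; Q5=5.00, Q2=12.50; dissipated=42.350
Op 4: CLOSE 5-4: Q_total=6.50, C_total=7.00, V=0.93; Q5=1.86, Q4=4.64; dissipated=3.457
Total dissipated: 46.257 μJ

Answer: 46.26 μJ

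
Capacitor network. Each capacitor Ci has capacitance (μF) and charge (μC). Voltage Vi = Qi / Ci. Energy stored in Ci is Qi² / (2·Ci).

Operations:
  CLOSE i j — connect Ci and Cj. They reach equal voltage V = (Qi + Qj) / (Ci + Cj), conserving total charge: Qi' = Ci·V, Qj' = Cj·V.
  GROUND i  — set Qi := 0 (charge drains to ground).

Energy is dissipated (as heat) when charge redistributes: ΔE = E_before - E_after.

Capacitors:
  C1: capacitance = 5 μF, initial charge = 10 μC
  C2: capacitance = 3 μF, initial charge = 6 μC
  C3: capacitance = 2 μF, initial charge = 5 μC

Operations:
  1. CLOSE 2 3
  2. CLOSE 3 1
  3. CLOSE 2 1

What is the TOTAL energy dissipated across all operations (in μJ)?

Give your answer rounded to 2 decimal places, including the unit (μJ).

Answer: 0.20 μJ

Derivation:
Initial: C1(5μF, Q=10μC, V=2.00V), C2(3μF, Q=6μC, V=2.00V), C3(2μF, Q=5μC, V=2.50V)
Op 1: CLOSE 2-3: Q_total=11.00, C_total=5.00, V=2.20; Q2=6.60, Q3=4.40; dissipated=0.150
Op 2: CLOSE 3-1: Q_total=14.40, C_total=7.00, V=2.06; Q3=4.11, Q1=10.29; dissipated=0.029
Op 3: CLOSE 2-1: Q_total=16.89, C_total=8.00, V=2.11; Q2=6.33, Q1=10.55; dissipated=0.019
Total dissipated: 0.198 μJ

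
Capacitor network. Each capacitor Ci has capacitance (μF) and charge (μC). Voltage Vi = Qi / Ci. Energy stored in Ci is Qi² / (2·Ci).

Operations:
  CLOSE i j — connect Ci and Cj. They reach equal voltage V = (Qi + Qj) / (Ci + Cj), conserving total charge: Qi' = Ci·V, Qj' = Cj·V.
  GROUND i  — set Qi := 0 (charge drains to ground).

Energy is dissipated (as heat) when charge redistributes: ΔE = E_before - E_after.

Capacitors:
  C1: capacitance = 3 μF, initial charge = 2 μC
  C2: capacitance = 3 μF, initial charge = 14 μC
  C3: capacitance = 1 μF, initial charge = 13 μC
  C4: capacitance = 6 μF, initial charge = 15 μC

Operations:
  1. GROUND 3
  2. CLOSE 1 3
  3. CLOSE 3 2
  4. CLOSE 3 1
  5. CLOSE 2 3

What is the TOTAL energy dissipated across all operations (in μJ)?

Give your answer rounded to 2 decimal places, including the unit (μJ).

Answer: 96.90 μJ

Derivation:
Initial: C1(3μF, Q=2μC, V=0.67V), C2(3μF, Q=14μC, V=4.67V), C3(1μF, Q=13μC, V=13.00V), C4(6μF, Q=15μC, V=2.50V)
Op 1: GROUND 3: Q3=0; energy lost=84.500
Op 2: CLOSE 1-3: Q_total=2.00, C_total=4.00, V=0.50; Q1=1.50, Q3=0.50; dissipated=0.167
Op 3: CLOSE 3-2: Q_total=14.50, C_total=4.00, V=3.62; Q3=3.62, Q2=10.88; dissipated=6.510
Op 4: CLOSE 3-1: Q_total=5.12, C_total=4.00, V=1.28; Q3=1.28, Q1=3.84; dissipated=3.662
Op 5: CLOSE 2-3: Q_total=12.16, C_total=4.00, V=3.04; Q2=9.12, Q3=3.04; dissipated=2.060
Total dissipated: 96.899 μJ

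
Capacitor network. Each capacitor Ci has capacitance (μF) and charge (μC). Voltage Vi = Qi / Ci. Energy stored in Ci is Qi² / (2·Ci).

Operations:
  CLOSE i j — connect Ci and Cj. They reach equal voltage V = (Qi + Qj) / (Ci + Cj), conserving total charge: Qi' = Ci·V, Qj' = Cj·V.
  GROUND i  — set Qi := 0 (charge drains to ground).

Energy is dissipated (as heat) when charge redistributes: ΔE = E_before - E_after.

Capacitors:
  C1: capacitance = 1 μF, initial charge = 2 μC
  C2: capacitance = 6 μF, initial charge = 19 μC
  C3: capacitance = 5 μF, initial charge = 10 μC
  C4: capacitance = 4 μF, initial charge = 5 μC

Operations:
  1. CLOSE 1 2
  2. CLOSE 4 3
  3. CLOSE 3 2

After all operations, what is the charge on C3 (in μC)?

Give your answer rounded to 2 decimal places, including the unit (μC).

Initial: C1(1μF, Q=2μC, V=2.00V), C2(6μF, Q=19μC, V=3.17V), C3(5μF, Q=10μC, V=2.00V), C4(4μF, Q=5μC, V=1.25V)
Op 1: CLOSE 1-2: Q_total=21.00, C_total=7.00, V=3.00; Q1=3.00, Q2=18.00; dissipated=0.583
Op 2: CLOSE 4-3: Q_total=15.00, C_total=9.00, V=1.67; Q4=6.67, Q3=8.33; dissipated=0.625
Op 3: CLOSE 3-2: Q_total=26.33, C_total=11.00, V=2.39; Q3=11.97, Q2=14.36; dissipated=2.424
Final charges: Q1=3.00, Q2=14.36, Q3=11.97, Q4=6.67

Answer: 11.97 μC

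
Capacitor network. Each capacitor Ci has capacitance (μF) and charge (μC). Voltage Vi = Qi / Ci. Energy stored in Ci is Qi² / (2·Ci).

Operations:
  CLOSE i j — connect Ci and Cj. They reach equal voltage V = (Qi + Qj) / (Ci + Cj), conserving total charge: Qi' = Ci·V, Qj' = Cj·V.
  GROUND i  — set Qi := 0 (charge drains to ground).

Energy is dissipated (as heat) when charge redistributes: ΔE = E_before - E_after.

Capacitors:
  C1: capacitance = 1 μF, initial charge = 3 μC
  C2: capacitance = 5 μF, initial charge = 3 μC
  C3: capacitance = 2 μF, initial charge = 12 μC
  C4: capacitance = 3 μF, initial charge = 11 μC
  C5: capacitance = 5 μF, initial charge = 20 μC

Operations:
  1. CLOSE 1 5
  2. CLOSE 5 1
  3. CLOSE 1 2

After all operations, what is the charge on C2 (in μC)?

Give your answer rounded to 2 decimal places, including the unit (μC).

Answer: 5.69 μC

Derivation:
Initial: C1(1μF, Q=3μC, V=3.00V), C2(5μF, Q=3μC, V=0.60V), C3(2μF, Q=12μC, V=6.00V), C4(3μF, Q=11μC, V=3.67V), C5(5μF, Q=20μC, V=4.00V)
Op 1: CLOSE 1-5: Q_total=23.00, C_total=6.00, V=3.83; Q1=3.83, Q5=19.17; dissipated=0.417
Op 2: CLOSE 5-1: Q_total=23.00, C_total=6.00, V=3.83; Q5=19.17, Q1=3.83; dissipated=0.000
Op 3: CLOSE 1-2: Q_total=6.83, C_total=6.00, V=1.14; Q1=1.14, Q2=5.69; dissipated=4.356
Final charges: Q1=1.14, Q2=5.69, Q3=12.00, Q4=11.00, Q5=19.17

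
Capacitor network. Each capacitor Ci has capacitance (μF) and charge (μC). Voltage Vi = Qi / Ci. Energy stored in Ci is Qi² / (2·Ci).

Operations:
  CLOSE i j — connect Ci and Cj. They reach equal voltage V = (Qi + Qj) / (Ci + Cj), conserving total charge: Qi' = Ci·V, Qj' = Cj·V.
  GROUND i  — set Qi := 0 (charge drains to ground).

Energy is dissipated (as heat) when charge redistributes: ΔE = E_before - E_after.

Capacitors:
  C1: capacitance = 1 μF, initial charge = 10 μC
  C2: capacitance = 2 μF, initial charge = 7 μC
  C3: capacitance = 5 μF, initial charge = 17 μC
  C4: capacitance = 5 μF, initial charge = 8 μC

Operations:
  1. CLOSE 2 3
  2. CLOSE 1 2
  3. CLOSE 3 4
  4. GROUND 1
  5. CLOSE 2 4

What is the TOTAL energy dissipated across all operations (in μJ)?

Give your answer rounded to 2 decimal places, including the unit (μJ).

Answer: 41.25 μJ

Derivation:
Initial: C1(1μF, Q=10μC, V=10.00V), C2(2μF, Q=7μC, V=3.50V), C3(5μF, Q=17μC, V=3.40V), C4(5μF, Q=8μC, V=1.60V)
Op 1: CLOSE 2-3: Q_total=24.00, C_total=7.00, V=3.43; Q2=6.86, Q3=17.14; dissipated=0.007
Op 2: CLOSE 1-2: Q_total=16.86, C_total=3.00, V=5.62; Q1=5.62, Q2=11.24; dissipated=14.395
Op 3: CLOSE 3-4: Q_total=25.14, C_total=10.00, V=2.51; Q3=12.57, Q4=12.57; dissipated=4.180
Op 4: GROUND 1: Q1=0; energy lost=15.787
Op 5: CLOSE 2-4: Q_total=23.81, C_total=7.00, V=3.40; Q2=6.80, Q4=17.01; dissipated=6.885
Total dissipated: 41.254 μJ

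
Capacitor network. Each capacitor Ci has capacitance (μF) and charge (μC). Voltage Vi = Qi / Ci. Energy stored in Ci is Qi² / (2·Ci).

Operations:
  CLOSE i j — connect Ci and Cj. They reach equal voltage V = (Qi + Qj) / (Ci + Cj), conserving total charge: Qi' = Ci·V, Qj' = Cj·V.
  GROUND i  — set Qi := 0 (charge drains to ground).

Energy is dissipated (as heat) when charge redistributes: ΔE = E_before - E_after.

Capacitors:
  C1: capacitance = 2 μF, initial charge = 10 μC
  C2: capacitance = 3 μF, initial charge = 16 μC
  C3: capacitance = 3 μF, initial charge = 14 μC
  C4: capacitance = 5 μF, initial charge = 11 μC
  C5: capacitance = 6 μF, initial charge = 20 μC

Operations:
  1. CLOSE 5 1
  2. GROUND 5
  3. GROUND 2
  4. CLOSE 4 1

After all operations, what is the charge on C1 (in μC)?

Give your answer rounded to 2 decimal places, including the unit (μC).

Initial: C1(2μF, Q=10μC, V=5.00V), C2(3μF, Q=16μC, V=5.33V), C3(3μF, Q=14μC, V=4.67V), C4(5μF, Q=11μC, V=2.20V), C5(6μF, Q=20μC, V=3.33V)
Op 1: CLOSE 5-1: Q_total=30.00, C_total=8.00, V=3.75; Q5=22.50, Q1=7.50; dissipated=2.083
Op 2: GROUND 5: Q5=0; energy lost=42.188
Op 3: GROUND 2: Q2=0; energy lost=42.667
Op 4: CLOSE 4-1: Q_total=18.50, C_total=7.00, V=2.64; Q4=13.21, Q1=5.29; dissipated=1.716
Final charges: Q1=5.29, Q2=0.00, Q3=14.00, Q4=13.21, Q5=0.00

Answer: 5.29 μC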